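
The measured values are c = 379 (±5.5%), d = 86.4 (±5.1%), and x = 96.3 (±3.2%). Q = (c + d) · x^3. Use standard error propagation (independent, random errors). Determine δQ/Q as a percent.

10.6%

Let u = c + d = 465. δu = √(δc² + δd²) = √(435 + 19.4) = 21.3, so δu/u = 0.0458.
Q is then a monomial in u, x:
δQ/Q = √((δu/u)² + (3·δx/x)²) = √(0.00210 + 0.00922) = 0.106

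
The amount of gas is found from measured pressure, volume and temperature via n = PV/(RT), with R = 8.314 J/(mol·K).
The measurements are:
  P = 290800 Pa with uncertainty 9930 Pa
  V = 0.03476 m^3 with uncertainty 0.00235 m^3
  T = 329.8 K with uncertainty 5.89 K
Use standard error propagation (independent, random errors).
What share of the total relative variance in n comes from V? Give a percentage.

(δn/n)² = (1·δP/P)² + (1·δV/V)² + (-1·δT/T)²
  P term: (1×0.0341)² = 0.00117
  V term: (1×0.0676)² = 0.00457
  T term: (-1×0.0179)² = 0.000319
Total = 0.00606. Share from V = 0.00457/0.00606 = 0.755.

75.5%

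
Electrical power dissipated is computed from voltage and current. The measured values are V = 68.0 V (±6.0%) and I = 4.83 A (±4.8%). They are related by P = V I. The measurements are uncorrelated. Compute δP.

P is a product of powers, so relative uncertainties combine in quadrature:
  (1·δV/V)² = (1×0.0600)² = 0.00360;  (1·δI/I)² = (1×0.0480)² = 0.00230
δP/P = √(0.00590) = 0.0768
P = 328 W, so δP = 0.0768 × 328 = 25.2 W.

25.2 W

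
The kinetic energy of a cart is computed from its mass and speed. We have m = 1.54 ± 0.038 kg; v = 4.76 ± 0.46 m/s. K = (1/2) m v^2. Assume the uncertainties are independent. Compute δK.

Since K is a product/quotient, work with relative uncertainties:
  (1·δm/m)² = (1×0.0247)² = 0.000609;  (2·δv/v)² = (2×0.0966)² = 0.0374
δK/K = √(0.0380) = 0.195
K = 17.4 J, so δK = 0.195 × 17.4 = 3.40 J.

3.40 J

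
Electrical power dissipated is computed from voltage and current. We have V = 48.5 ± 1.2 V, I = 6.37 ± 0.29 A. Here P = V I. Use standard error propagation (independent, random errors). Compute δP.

Since P is a product/quotient, work with relative uncertainties:
  (1·δV/V)² = (1×0.0247)² = 0.000612;  (1·δI/I)² = (1×0.0455)² = 0.00207
δP/P = √(0.00268) = 0.0518
P = 309 W, so δP = 0.0518 × 309 = 16.0 W.

16.0 W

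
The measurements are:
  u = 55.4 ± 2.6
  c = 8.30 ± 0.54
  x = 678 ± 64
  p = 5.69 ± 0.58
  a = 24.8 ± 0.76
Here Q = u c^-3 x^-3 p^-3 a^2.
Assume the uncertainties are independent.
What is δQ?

Each factor contributes (exponent × relative error)² to (δQ/Q)²:
  (1·δu/u)² = (1×0.0469)² = 0.00220;  (-3·δc/c)² = (-3×0.0651)² = 0.0381;  (-3·δx/x)² = (-3×0.0944)² = 0.0802;  (-3·δp/p)² = (-3×0.102)² = 0.0935;  (2·δa/a)² = (2×0.0306)² = 0.00376
δQ/Q = √(0.218) = 0.467
Q = 1.04e-09, so δQ = 0.467 × 1.04e-09 = 4.84e-10.

4.84e-10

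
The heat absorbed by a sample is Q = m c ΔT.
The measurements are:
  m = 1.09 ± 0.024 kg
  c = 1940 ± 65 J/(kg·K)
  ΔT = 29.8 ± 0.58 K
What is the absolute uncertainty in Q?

Since Q is a product/quotient, work with relative uncertainties:
  (1·δm/m)² = (1×0.0220)² = 0.000485;  (1·δc/c)² = (1×0.0335)² = 0.00112;  (1·δΔT/ΔT)² = (1×0.0195)² = 0.000379
δQ/Q = √(0.00199) = 0.0446
Q = 63000 J, so δQ = 0.0446 × 63000 = 2810 J.

2810 J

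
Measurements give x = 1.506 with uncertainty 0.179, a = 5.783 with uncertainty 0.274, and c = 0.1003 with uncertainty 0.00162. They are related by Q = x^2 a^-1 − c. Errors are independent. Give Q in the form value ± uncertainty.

0.2919 ± 0.0951

Let p = x^2·a^-1 = 0.3922. δp/p = √((2·δx/x)² + (-1·δa/a)²) = √(0.0565 + 0.00224) = 0.242, so δp = 0.0951.
Q = p − c: δQ = √(δp² + δc²) = √(0.00904 + 2.62e-06) = 0.0951
Q = 0.2919.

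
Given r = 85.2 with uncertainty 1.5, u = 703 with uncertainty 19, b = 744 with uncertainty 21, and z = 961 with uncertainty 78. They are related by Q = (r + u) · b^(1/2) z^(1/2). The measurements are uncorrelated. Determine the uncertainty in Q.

32900

Let w = r + u = 788. δw = √(δr² + δu²) = √(2.25 + 361) = 19.1, so δw/w = 0.0242.
Q is then a monomial in w, b, z:
δQ/Q = √((δw/w)² + (½·δb/b)² + (½·δz/z)²) = √(0.000585 + 0.000199 + 0.00165) = 0.0493
Q = 6.66e+05, so δQ = 0.0493 × 6.66e+05 = 32900.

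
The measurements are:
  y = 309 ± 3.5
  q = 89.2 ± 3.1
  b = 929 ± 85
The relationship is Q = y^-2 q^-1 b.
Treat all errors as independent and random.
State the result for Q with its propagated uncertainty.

Relative error in a monomial: (δQ/Q)² = Σ (nᵢ · δxᵢ/xᵢ)².
  (-2·δy/y)² = (-2×0.0113)² = 0.000513;  (-1·δq/q)² = (-1×0.0348)² = 0.00121;  (1·δb/b)² = (1×0.0915)² = 0.00837
δQ/Q = √(0.0101) = 0.100
Q = 0.000109, so δQ = 0.100 × 0.000109 = 1.1e-05.

(1.09 ± 0.110) × 10^-4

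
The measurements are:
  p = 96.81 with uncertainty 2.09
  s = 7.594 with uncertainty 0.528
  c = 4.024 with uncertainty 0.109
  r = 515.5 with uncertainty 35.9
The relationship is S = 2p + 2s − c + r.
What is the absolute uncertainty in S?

36.2

Sums and differences: (δS)² = Σ (cᵢ δxᵢ)².
  (2·δp)² = 17.5;  (2·δs)² = 1.12;  (δc)² = 0.0119;  (δr)² = 1290
δS = √(1310) = 36.2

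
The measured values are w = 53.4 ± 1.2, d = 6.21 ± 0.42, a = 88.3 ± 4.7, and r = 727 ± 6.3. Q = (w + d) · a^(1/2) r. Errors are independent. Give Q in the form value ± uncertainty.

Let u = w + d = 59.6. δu = √(δw² + δd²) = √(1.44 + 0.176) = 1.27, so δu/u = 0.0213.
Q is then a monomial in u, a, r:
δQ/Q = √((δu/u)² + (½·δa/a)² + (1·δr/r)²) = √(0.000455 + 0.000708 + 7.51e-05) = 0.0352
Q = 4.07e+05, so δQ = 0.0352 × 4.07e+05 = 14300.

(4.07 ± 0.143) × 10^5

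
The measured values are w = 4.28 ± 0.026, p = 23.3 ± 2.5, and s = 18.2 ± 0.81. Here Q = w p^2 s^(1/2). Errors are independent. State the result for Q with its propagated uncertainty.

Since Q is a product/quotient, work with relative uncertainties:
  (1·δw/w)² = (1×0.00607)² = 3.69e-05;  (2·δp/p)² = (2×0.107)² = 0.0460;  (½·δs/s)² = (0.5×0.0445)² = 0.000495
δQ/Q = √(0.0466) = 0.216
Q = 9910, so δQ = 0.216 × 9910 = 2140.

9910 ± 2140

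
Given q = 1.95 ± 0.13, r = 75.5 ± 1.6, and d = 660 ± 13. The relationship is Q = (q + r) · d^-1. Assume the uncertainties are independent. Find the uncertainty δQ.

0.00336

Let u = q + r = 77.5. δu = √(δq² + δr²) = √(0.0169 + 2.56) = 1.61, so δu/u = 0.0207.
Q is then a monomial in u, d:
δQ/Q = √((δu/u)² + (-1·δd/d)²) = √(0.000430 + 0.000388) = 0.0286
Q = 0.117, so δQ = 0.0286 × 0.117 = 0.00336.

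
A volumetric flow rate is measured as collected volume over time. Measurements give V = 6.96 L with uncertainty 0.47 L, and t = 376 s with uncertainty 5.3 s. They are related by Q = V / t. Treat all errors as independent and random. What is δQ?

0.00128 L/s

Q is a product of powers, so relative uncertainties combine in quadrature:
  (1·δV/V)² = (1×0.0675)² = 0.00456;  (-1·δt/t)² = (-1×0.0141)² = 0.000199
δQ/Q = √(0.00476) = 0.0690
Q = 0.0185 L/s, so δQ = 0.0690 × 0.0185 = 0.00128 L/s.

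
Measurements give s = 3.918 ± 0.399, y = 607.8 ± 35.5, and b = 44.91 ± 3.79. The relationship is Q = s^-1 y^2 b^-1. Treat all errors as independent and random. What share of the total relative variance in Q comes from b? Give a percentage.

22.9%

(δQ/Q)² = (-1·δs/s)² + (2·δy/y)² + (-1·δb/b)²
  s term: (-1×0.102)² = 0.0104
  y term: (2×0.0584)² = 0.0136
  b term: (-1×0.0844)² = 0.00712
Total = 0.0311. Share from b = 0.00712/0.0311 = 0.229.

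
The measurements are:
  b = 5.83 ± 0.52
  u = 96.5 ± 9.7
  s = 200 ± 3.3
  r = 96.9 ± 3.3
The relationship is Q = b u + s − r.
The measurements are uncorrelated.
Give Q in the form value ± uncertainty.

666 ± 75.7

Let p = b·u = 563. δp/p = √((1·δb/b)² + (1·δu/u)²) = √(0.00796 + 0.0101) = 0.134, so δp = 75.6.
Q = p + s − r: δQ = √(δp² + δs² + δr²) = √(5720 + 10.9 + 10.9) = 75.7
Q = 666.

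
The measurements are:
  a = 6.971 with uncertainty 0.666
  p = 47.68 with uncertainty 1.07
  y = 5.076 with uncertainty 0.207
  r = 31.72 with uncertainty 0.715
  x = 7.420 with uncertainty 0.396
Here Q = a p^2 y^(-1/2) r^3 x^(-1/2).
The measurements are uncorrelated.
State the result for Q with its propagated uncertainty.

(8.241 ± 1.07) × 10^7

Q is a product of powers, so relative uncertainties combine in quadrature:
  (1·δa/a)² = (1×0.0955)² = 0.00913;  (2·δp/p)² = (2×0.0224)² = 0.00201;  (−½·δy/y)² = (-0.5×0.0408)² = 0.000416;  (3·δr/r)² = (3×0.0225)² = 0.00457;  (−½·δx/x)² = (-0.5×0.0534)² = 0.000712
δQ/Q = √(0.0168) = 0.130
Q = 8.241e+07, so δQ = 0.130 × 8.241e+07 = 1.07e+07.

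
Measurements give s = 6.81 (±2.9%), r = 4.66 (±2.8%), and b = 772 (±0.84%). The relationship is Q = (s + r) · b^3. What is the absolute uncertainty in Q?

Let u = s + r = 11.5. δu = √(δs² + δr²) = √(0.0390 + 0.0170) = 0.237, so δu/u = 0.0206.
Q is then a monomial in u, b:
δQ/Q = √((δu/u)² + (3·δb/b)²) = √(0.000426 + 0.000635) = 0.0326
Q = 5.28e+09, so δQ = 0.0326 × 5.28e+09 = 1.72e+08.

1.72e+08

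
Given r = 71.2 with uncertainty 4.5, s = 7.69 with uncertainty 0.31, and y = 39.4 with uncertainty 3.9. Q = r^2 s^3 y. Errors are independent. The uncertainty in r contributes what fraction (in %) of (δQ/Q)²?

39.5%

(δQ/Q)² = (2·δr/r)² + (3·δs/s)² + (1·δy/y)²
  r term: (2×0.0632)² = 0.0160
  s term: (3×0.0403)² = 0.0146
  y term: (1×0.0990)² = 0.00980
Total = 0.0404. Share from r = 0.0160/0.0404 = 0.395.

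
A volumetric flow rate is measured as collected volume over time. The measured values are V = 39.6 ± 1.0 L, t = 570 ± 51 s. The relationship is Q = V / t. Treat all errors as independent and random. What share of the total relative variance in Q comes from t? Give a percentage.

92.6%

(δQ/Q)² = (1·δV/V)² + (-1·δt/t)²
  V term: (1×0.0253)² = 0.000638
  t term: (-1×0.0895)² = 0.00801
Total = 0.00864. Share from t = 0.00801/0.00864 = 0.926.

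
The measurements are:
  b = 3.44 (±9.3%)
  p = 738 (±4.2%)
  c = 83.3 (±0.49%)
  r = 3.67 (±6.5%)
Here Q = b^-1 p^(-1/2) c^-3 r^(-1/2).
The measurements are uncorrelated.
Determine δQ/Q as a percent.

For a monomial Q ∝ b^-1, p^(-1/2), c^-3, r^(-1/2), fractional errors add in quadrature:
  (-1·δb/b)² = (-1×0.0930)² = 0.00865;  (−½·δp/p)² = (-0.5×0.0420)² = 0.000441;  (-3·δc/c)² = (-3×0.00490)² = 0.000216;  (−½·δr/r)² = (-0.5×0.0650)² = 0.00106
δQ/Q = √(0.0104) = 0.102

10.2%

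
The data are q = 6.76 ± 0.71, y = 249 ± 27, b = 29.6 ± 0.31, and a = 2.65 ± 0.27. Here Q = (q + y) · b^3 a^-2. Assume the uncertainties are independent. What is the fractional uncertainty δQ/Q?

Let u = q + y = 256. δu = √(δq² + δy²) = √(0.504 + 729) = 27.0, so δu/u = 0.106.
Q is then a monomial in u, b, a:
δQ/Q = √((δu/u)² + (3·δb/b)² + (-2·δa/a)²) = √(0.0112 + 0.000987 + 0.0415) = 0.232

0.232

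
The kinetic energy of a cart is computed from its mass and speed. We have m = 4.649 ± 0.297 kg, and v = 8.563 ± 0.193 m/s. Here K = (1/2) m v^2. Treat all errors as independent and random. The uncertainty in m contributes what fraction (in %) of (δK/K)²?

(δK/K)² = (1·δm/m)² + (2·δv/v)²
  m term: (1×0.0639)² = 0.00408
  v term: (2×0.0225)² = 0.00203
Total = 0.00611. Share from m = 0.00408/0.00611 = 0.668.

66.8%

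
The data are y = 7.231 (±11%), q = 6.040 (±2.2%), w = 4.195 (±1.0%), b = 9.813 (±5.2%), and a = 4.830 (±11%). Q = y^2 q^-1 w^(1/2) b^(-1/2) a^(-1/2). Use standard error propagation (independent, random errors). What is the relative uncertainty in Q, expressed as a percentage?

22.9%

Q is a product of powers, so relative uncertainties combine in quadrature:
  (2·δy/y)² = (2×0.110)² = 0.0484;  (-1·δq/q)² = (-1×0.0220)² = 0.000484;  (½·δw/w)² = (0.5×0.0100)² = 2.5e-05;  (−½·δb/b)² = (-0.5×0.0520)² = 0.000676;  (−½·δa/a)² = (-0.5×0.110)² = 0.00302
δQ/Q = √(0.0526) = 0.229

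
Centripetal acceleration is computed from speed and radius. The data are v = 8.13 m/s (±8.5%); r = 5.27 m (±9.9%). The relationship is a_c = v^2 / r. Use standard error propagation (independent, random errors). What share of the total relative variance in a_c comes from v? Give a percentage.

74.7%

(δa_c/a_c)² = (2·δv/v)² + (-1·δr/r)²
  v term: (2×0.0850)² = 0.0289
  r term: (-1×0.0990)² = 0.00980
Total = 0.0387. Share from v = 0.0289/0.0387 = 0.747.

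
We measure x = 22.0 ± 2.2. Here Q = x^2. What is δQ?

Q ∝ x^2, so δQ/Q = |2| · δx/x = 2 × 0.100 = 0.200.
Q = 484, so δQ = 0.200 × 484 = 96.8.

96.8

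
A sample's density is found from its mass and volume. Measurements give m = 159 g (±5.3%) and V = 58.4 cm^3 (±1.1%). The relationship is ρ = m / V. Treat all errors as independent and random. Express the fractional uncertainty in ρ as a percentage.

Each factor contributes (exponent × relative error)² to (δρ/ρ)²:
  (1·δm/m)² = (1×0.0530)² = 0.00281;  (-1·δV/V)² = (-1×0.0110)² = 0.000121
δρ/ρ = √(0.00293) = 0.0541

5.41%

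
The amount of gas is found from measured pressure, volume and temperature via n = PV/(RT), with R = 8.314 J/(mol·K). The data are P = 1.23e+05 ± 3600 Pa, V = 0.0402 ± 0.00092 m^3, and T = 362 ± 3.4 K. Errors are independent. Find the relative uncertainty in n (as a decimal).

For a monomial n ∝ P, V, T^-1, fractional errors add in quadrature:
  (1·δP/P)² = (1×0.0293)² = 0.000857;  (1·δV/V)² = (1×0.0229)² = 0.000524;  (-1·δT/T)² = (-1×0.00939)² = 8.82e-05
δn/n = √(0.00147) = 0.0383

0.0383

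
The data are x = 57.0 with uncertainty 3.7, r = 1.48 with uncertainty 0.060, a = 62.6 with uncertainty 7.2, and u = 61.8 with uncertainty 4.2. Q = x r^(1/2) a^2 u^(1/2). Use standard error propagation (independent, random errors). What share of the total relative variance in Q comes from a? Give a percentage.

(δQ/Q)² = (1·δx/x)² + (½·δr/r)² + (2·δa/a)² + (½·δu/u)²
  x term: (1×0.0649)² = 0.00421
  r term: (0.5×0.0405)² = 0.000411
  a term: (2×0.115)² = 0.0529
  u term: (0.5×0.0680)² = 0.00115
Total = 0.0587. Share from a = 0.0529/0.0587 = 0.902.

90.2%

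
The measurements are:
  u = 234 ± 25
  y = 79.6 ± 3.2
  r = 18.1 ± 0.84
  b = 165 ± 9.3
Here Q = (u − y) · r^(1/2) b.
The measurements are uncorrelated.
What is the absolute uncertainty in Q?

18900

Let w = u − y = 154. δw = √(δu² + δy²) = √(625 + 10.2) = 25.2, so δw/w = 0.163.
Q is then a monomial in w, r, b:
δQ/Q = √((δw/w)² + (½·δr/r)² + (1·δb/b)²) = √(0.0266 + 0.000538 + 0.00318) = 0.174
Q = 1.08e+05, so δQ = 0.174 × 1.08e+05 = 18900.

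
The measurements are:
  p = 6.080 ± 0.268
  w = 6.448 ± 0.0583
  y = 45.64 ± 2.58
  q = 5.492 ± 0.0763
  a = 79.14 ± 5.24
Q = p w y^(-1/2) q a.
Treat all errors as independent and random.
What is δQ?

217

Q is a product of powers, so relative uncertainties combine in quadrature:
  (1·δp/p)² = (1×0.0441)² = 0.00194;  (1·δw/w)² = (1×0.00904)² = 8.17e-05;  (−½·δy/y)² = (-0.5×0.0565)² = 0.000799;  (1·δq/q)² = (1×0.0139)² = 0.000193;  (1·δa/a)² = (1×0.0662)² = 0.00438
δQ/Q = √(0.00740) = 0.0860
Q = 2522, so δQ = 0.0860 × 2522 = 217.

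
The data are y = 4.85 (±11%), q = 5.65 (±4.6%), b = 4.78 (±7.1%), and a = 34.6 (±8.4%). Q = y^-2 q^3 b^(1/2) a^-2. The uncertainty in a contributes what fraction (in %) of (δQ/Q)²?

(δQ/Q)² = (-2·δy/y)² + (3·δq/q)² + (½·δb/b)² + (-2·δa/a)²
  y term: (-2×0.110)² = 0.0484
  q term: (3×0.0460)² = 0.0190
  b term: (0.5×0.0710)² = 0.00126
  a term: (-2×0.0840)² = 0.0282
Total = 0.0969. Share from a = 0.0282/0.0969 = 0.291.

29.1%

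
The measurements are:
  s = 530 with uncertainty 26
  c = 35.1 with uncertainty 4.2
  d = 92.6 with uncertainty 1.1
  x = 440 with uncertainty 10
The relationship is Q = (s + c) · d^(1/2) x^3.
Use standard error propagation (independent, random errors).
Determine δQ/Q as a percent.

Let u = s + c = 565. δu = √(δs² + δc²) = √(676 + 17.6) = 26.3, so δu/u = 0.0466.
Q is then a monomial in u, d, x:
δQ/Q = √((δu/u)² + (½·δd/d)² + (3·δx/x)²) = √(0.00217 + 3.53e-05 + 0.00465) = 0.0828

8.28%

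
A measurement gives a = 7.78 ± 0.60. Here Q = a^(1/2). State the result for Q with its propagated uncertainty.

Products/powers → add relative errors in quadrature, weighted by exponent:
  (½·δa/a)² = (0.5×0.0771)² = 0.00149
δQ/Q = √(0.00149) = 0.0386
Q = 2.79, so δQ = 0.0386 × 2.79 = 0.108.

2.79 ± 0.108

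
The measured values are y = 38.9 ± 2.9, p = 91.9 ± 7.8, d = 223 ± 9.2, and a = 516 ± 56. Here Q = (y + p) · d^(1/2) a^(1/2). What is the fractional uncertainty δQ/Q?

Let u = y + p = 131. δu = √(δy² + δp²) = √(8.41 + 60.8) = 8.32, so δu/u = 0.0636.
Q is then a monomial in u, d, a:
δQ/Q = √((δu/u)² + (½·δd/d)² + (½·δa/a)²) = √(0.00405 + 0.000426 + 0.00294) = 0.0861

0.0861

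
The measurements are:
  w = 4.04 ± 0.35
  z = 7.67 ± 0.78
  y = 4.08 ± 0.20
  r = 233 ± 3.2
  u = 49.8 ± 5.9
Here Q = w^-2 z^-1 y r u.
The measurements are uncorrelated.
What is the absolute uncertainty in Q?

For a monomial Q ∝ w^-2, z^-1, y, r, u, fractional errors add in quadrature:
  (-2·δw/w)² = (-2×0.0866)² = 0.0300;  (-1·δz/z)² = (-1×0.102)² = 0.0103;  (1·δy/y)² = (1×0.0490)² = 0.00240;  (1·δr/r)² = (1×0.0137)² = 0.000189;  (1·δu/u)² = (1×0.118)² = 0.0140
δQ/Q = √(0.0570) = 0.239
Q = 378, so δQ = 0.239 × 378 = 90.3.

90.3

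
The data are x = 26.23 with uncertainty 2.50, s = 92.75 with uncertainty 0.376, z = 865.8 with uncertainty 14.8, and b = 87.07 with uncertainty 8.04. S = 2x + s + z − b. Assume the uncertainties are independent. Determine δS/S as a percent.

1.90%

Absolute uncertainties add in quadrature for a linear combination:
  (2·δx)² = 25.0;  (δs)² = 0.141;  (δz)² = 219;  (δb)² = 64.6
δS = √(309) = 17.6
S = 923.9, so δS/S = 17.6/923.9 = 0.0190.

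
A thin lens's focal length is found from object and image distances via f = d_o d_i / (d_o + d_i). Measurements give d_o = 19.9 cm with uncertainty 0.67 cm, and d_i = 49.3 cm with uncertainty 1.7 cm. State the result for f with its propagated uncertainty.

∂f/∂d_o = (d_i/(d_o+d_i))² = 0.508;  ∂f/∂d_i = (d_o/(d_o+d_i))² = 0.0827
δf = √((∂f/∂d_o · δd_o)² + (∂f/∂d_i · δd_i)²) = √(0.116 + 0.0198) = 0.368 cm
f = 14.2 cm.

14.2 ± 0.368 cm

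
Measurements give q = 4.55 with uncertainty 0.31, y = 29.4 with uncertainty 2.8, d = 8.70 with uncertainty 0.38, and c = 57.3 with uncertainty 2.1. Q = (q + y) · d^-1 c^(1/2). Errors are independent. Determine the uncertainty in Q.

2.82

Let u = q + y = 33.9. δu = √(δq² + δy²) = √(0.0961 + 7.84) = 2.82, so δu/u = 0.0830.
Q is then a monomial in u, d, c:
δQ/Q = √((δu/u)² + (-1·δd/d)² + (½·δc/c)²) = √(0.00689 + 0.00191 + 0.000336) = 0.0955
Q = 29.5, so δQ = 0.0955 × 29.5 = 2.82.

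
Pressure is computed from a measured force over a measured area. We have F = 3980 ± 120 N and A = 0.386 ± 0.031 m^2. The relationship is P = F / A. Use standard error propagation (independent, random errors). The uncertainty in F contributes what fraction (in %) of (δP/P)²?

12.4%

(δP/P)² = (1·δF/F)² + (-1·δA/A)²
  F term: (1×0.0302)² = 0.000909
  A term: (-1×0.0803)² = 0.00645
Total = 0.00736. Share from F = 0.000909/0.00736 = 0.124.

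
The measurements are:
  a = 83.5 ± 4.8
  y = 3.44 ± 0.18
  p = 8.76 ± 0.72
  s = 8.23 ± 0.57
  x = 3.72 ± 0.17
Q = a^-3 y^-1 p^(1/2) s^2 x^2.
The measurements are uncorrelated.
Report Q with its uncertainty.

Q is a product of powers, so relative uncertainties combine in quadrature:
  (-3·δa/a)² = (-3×0.0575)² = 0.0297;  (-1·δy/y)² = (-1×0.0523)² = 0.00274;  (½·δp/p)² = (0.5×0.0822)² = 0.00169;  (2·δs/s)² = (2×0.0693)² = 0.0192;  (2·δx/x)² = (2×0.0457)² = 0.00835
δQ/Q = √(0.0617) = 0.248
Q = 0.00139, so δQ = 0.248 × 0.00139 = 0.000344.

0.00139 ± 0.000344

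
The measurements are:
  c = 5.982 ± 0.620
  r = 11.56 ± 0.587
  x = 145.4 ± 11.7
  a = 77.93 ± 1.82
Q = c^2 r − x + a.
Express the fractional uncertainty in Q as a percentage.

25.7%

Let p = c^2·r = 413.7. δp/p = √((2·δc/c)² + (1·δr/r)²) = √(0.0430 + 0.00258) = 0.213, so δp = 88.3.
Q = p − x + a: δQ = √(δp² + δx² + δa²) = √(7790 + 137 + 3.31) = 89.1
Q = 346.2, so δQ/Q = 89.1/346.2 = 0.257.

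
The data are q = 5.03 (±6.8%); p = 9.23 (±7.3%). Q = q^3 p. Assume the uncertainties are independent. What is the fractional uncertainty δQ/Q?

0.217

Relative error in a monomial: (δQ/Q)² = Σ (nᵢ · δxᵢ/xᵢ)².
  (3·δq/q)² = (3×0.0680)² = 0.0416;  (1·δp/p)² = (1×0.0730)² = 0.00533
δQ/Q = √(0.0469) = 0.217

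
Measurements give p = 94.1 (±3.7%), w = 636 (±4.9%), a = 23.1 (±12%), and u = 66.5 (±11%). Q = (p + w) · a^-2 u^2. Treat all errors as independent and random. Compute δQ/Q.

Let h = p + w = 730. δh = √(δp² + δw²) = √(12.1 + 971) = 31.4, so δh/h = 0.0430.
Q is then a monomial in h, a, u:
δQ/Q = √((δh/h)² + (-2·δa/a)² + (2·δu/u)²) = √(0.00184 + 0.0576 + 0.0484) = 0.328

0.328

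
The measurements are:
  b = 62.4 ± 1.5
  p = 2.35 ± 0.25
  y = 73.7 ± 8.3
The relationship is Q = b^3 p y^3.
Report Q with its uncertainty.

Q is a product of powers, so relative uncertainties combine in quadrature:
  (3·δb/b)² = (3×0.0240)² = 0.00520;  (1·δp/p)² = (1×0.106)² = 0.0113;  (3·δy/y)² = (3×0.113)² = 0.114
δQ/Q = √(0.131) = 0.361
Q = 2.29e+11, so δQ = 0.361 × 2.29e+11 = 8.26e+10.

(2.29 ± 0.826) × 10^11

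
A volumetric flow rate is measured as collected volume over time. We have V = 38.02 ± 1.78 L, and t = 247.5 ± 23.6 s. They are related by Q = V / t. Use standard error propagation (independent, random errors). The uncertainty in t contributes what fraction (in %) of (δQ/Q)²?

(δQ/Q)² = (1·δV/V)² + (-1·δt/t)²
  V term: (1×0.0468)² = 0.00219
  t term: (-1×0.0954)² = 0.00909
Total = 0.0113. Share from t = 0.00909/0.0113 = 0.806.

80.6%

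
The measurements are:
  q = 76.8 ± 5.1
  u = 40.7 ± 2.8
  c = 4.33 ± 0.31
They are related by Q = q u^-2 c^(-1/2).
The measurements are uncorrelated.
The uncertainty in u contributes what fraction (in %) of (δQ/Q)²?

76.9%

(δQ/Q)² = (1·δq/q)² + (-2·δu/u)² + (−½·δc/c)²
  q term: (1×0.0664)² = 0.00441
  u term: (-2×0.0688)² = 0.0189
  c term: (-0.5×0.0716)² = 0.00128
Total = 0.0246. Share from u = 0.0189/0.0246 = 0.769.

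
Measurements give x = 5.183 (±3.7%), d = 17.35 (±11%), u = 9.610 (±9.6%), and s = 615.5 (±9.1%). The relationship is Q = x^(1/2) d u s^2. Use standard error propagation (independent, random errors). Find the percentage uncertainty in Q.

Each factor contributes (exponent × relative error)² to (δQ/Q)²:
  (½·δx/x)² = (0.5×0.0370)² = 0.000342;  (1·δd/d)² = (1×0.110)² = 0.0121;  (1·δu/u)² = (1×0.0960)² = 0.00922;  (2·δs/s)² = (2×0.0910)² = 0.0331
δQ/Q = √(0.0548) = 0.234

23.4%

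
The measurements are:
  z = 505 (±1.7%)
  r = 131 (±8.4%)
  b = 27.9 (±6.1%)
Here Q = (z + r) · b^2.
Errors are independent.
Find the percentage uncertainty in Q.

Let u = z + r = 636. δu = √(δz² + δr²) = √(73.7 + 121) = 14.0, so δu/u = 0.0219.
Q is then a monomial in u, b:
δQ/Q = √((δu/u)² + (2·δb/b)²) = √(0.000482 + 0.0149) = 0.124

12.4%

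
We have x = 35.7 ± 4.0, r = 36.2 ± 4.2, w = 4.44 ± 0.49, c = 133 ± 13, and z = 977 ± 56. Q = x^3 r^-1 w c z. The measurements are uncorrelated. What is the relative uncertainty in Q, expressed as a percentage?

38.9%

Relative error in a monomial: (δQ/Q)² = Σ (nᵢ · δxᵢ/xᵢ)².
  (3·δx/x)² = (3×0.112)² = 0.113;  (-1·δr/r)² = (-1×0.116)² = 0.0135;  (1·δw/w)² = (1×0.110)² = 0.0122;  (1·δc/c)² = (1×0.0977)² = 0.00955;  (1·δz/z)² = (1×0.0573)² = 0.00329
δQ/Q = √(0.151) = 0.389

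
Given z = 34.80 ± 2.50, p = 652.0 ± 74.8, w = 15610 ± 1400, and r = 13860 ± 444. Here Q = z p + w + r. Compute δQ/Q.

0.0653

Let h = z·p = 22690. δh/h = √((1·δz/z)² + (1·δp/p)²) = √(0.00516 + 0.0132) = 0.135, so δh = 3070.
Q = h + w + r: δQ = √(δh² + δw² + δr²) = √(9.43e+06 + 1.96e+06 + 1.97e+05) = 3400
Q = 52160, so δQ/Q = 3400/52160 = 0.0653.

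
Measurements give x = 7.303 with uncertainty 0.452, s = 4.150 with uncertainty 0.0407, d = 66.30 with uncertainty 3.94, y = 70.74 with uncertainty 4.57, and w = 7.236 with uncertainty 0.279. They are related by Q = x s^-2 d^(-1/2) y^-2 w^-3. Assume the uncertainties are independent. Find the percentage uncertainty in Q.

18.8%

Each factor contributes (exponent × relative error)² to (δQ/Q)²:
  (1·δx/x)² = (1×0.0619)² = 0.00383;  (-2·δs/s)² = (-2×0.00981)² = 0.000385;  (−½·δd/d)² = (-0.5×0.0594)² = 0.000883;  (-2·δy/y)² = (-2×0.0646)² = 0.0167;  (-3·δw/w)² = (-3×0.0386)² = 0.0134
δQ/Q = √(0.0352) = 0.188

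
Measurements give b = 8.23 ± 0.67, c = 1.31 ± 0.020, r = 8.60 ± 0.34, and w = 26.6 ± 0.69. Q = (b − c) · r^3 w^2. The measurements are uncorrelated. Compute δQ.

5.04e+05

Let u = b − c = 6.92. δu = √(δb² + δc²) = √(0.449 + 0.000400) = 0.670, so δu/u = 0.0969.
Q is then a monomial in u, r, w:
δQ/Q = √((δu/u)² + (3·δr/r)² + (2·δw/w)²) = √(0.00938 + 0.0141 + 0.00269) = 0.162
Q = 3.11e+06, so δQ = 0.162 × 3.11e+06 = 5.04e+05.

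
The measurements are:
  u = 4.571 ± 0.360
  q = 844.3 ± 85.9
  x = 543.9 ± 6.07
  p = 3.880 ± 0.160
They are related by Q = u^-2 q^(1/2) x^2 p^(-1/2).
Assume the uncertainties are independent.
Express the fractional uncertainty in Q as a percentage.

Products/powers → add relative errors in quadrature, weighted by exponent:
  (-2·δu/u)² = (-2×0.0788)² = 0.0248;  (½·δq/q)² = (0.5×0.102)² = 0.00259;  (2·δx/x)² = (2×0.0112)² = 0.000498;  (−½·δp/p)² = (-0.5×0.0412)² = 0.000425
δQ/Q = √(0.0283) = 0.168

16.8%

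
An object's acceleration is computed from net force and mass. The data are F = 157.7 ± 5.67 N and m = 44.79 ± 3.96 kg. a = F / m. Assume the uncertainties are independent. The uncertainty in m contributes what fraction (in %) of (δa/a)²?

85.8%

(δa/a)² = (1·δF/F)² + (-1·δm/m)²
  F term: (1×0.0360)² = 0.00129
  m term: (-1×0.0884)² = 0.00782
Total = 0.00911. Share from m = 0.00782/0.00911 = 0.858.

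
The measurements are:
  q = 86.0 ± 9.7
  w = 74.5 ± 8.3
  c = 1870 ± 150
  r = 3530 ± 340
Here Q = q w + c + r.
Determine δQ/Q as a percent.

Let p = q·w = 6410. δp/p = √((1·δq/q)² + (1·δw/w)²) = √(0.0127 + 0.0124) = 0.159, so δp = 1020.
Q = p + c + r: δQ = √(δp² + δc² + δr²) = √(1.03e+06 + 22500 + 1.16e+05) = 1080
Q = 11800, so δQ/Q = 1080/11800 = 0.0916.

9.16%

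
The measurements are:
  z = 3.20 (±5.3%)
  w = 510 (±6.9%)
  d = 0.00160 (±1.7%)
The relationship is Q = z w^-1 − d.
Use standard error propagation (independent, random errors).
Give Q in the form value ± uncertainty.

0.00467 ± 0.000547

Let p = z·w^-1 = 0.00627. δp/p = √((1·δz/z)² + (-1·δw/w)²) = √(0.00281 + 0.00476) = 0.0870, so δp = 0.000546.
Q = p − d: δQ = √(δp² + δd²) = √(2.98e-07 + 7.4e-10) = 0.000547
Q = 0.00467.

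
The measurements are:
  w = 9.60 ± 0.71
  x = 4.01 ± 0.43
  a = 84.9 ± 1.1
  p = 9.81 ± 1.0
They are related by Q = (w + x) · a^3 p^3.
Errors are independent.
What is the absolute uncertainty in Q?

2.47e+09

Let u = w + x = 13.6. δu = √(δw² + δx²) = √(0.504 + 0.185) = 0.830, so δu/u = 0.0610.
Q is then a monomial in u, a, p:
δQ/Q = √((δu/u)² + (3·δa/a)² + (3·δp/p)²) = √(0.00372 + 0.00151 + 0.0935) = 0.314
Q = 7.86e+09, so δQ = 0.314 × 7.86e+09 = 2.47e+09.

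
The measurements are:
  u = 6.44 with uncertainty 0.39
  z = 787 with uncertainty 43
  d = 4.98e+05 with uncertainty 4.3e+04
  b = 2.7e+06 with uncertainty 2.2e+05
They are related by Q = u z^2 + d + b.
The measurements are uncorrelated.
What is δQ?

5.46e+05

Let p = u·z^2 = 3.99e+06. δp/p = √((1·δu/u)² + (2·δz/z)²) = √(0.00367 + 0.0119) = 0.125, so δp = 4.98e+05.
Q = p + d + b: δQ = √(δp² + δd² + δb²) = √(2.48e+11 + 1.85e+09 + 4.84e+10) = 5.46e+05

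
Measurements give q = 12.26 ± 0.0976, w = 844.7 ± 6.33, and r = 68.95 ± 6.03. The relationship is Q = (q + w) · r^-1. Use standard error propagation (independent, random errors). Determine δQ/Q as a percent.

Let u = q + w = 857.0. δu = √(δq² + δw²) = √(0.00953 + 40.1) = 6.33, so δu/u = 0.00739.
Q is then a monomial in u, r:
δQ/Q = √((δu/u)² + (-1·δr/r)²) = √(5.46e-05 + 0.00765) = 0.0878

8.78%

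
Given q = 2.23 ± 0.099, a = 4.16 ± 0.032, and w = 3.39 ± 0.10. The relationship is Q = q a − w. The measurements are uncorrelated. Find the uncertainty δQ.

Let p = q·a = 9.28. δp/p = √((1·δq/q)² + (1·δa/a)²) = √(0.00197 + 5.92e-05) = 0.0451, so δp = 0.418.
Q = p − w: δQ = √(δp² + δw²) = √(0.175 + 0.0100) = 0.430

0.430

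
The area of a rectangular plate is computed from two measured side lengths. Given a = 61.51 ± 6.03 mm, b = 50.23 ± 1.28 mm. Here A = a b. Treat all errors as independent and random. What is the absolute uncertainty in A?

Products/powers → add relative errors in quadrature, weighted by exponent:
  (1·δa/a)² = (1×0.0980)² = 0.00961;  (1·δb/b)² = (1×0.0255)² = 0.000649
δA/A = √(0.0103) = 0.101
A = 3090 mm^2, so δA = 0.101 × 3090 = 313 mm^2.

313 mm^2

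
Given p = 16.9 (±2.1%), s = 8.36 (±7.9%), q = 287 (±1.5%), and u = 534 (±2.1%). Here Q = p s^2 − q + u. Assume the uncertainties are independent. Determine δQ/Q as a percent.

Let w = p·s^2 = 1180. δw/w = √((1·δp/p)² + (2·δs/s)²) = √(0.000441 + 0.0250) = 0.159, so δw = 188.
Q = w − q + u: δQ = √(δw² + δq² + δu²) = √(35400 + 18.5 + 126) = 189
Q = 1430, so δQ/Q = 189/1430 = 0.132.

13.2%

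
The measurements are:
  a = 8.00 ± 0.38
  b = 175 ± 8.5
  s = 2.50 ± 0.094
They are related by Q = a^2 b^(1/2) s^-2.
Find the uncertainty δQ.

16.7

Q is a product of powers, so relative uncertainties combine in quadrature:
  (2·δa/a)² = (2×0.0475)² = 0.00903;  (½·δb/b)² = (0.5×0.0486)² = 0.000590;  (-2·δs/s)² = (-2×0.0376)² = 0.00566
δQ/Q = √(0.0153) = 0.124
Q = 135, so δQ = 0.124 × 135 = 16.7.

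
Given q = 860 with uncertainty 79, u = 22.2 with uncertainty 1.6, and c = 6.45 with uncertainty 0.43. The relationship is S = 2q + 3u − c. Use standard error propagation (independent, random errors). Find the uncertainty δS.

158

Absolute uncertainties add in quadrature for a linear combination:
  (2·δq)² = 25000;  (3·δu)² = 23.0;  (δc)² = 0.185
δS = √(25000) = 158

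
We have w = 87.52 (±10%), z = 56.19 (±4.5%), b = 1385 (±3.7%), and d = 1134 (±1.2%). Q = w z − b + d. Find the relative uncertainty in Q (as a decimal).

0.116

Let p = w·z = 4918. δp/p = √((1·δw/w)² + (1·δz/z)²) = √(0.0100 + 0.00202) = 0.110, so δp = 539.
Q = p − b + d: δQ = √(δp² + δb² + δd²) = √(2.91e+05 + 2630 + 185) = 542
Q = 4667, so δQ/Q = 542/4667 = 0.116.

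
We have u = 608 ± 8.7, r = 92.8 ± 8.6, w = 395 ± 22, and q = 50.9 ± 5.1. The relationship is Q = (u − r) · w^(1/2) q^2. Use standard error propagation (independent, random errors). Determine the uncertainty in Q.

5.4e+06

Let h = u − r = 515. δh = √(δu² + δr²) = √(75.7 + 74.0) = 12.2, so δh/h = 0.0237.
Q is then a monomial in h, w, q:
δQ/Q = √((δh/h)² + (½·δw/w)² + (2·δq/q)²) = √(0.000564 + 0.000776 + 0.0402) = 0.204
Q = 2.65e+07, so δQ = 0.204 × 2.65e+07 = 5.4e+06.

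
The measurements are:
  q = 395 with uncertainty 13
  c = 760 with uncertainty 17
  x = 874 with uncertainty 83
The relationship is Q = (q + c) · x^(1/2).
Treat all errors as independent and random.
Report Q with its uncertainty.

Let u = q + c = 1160. δu = √(δq² + δc²) = √(169 + 289) = 21.4, so δu/u = 0.0185.
Q is then a monomial in u, x:
δQ/Q = √((δu/u)² + (½·δx/x)²) = √(0.000343 + 0.00225) = 0.0510
Q = 34100, so δQ = 0.0510 × 34100 = 1740.

34100 ± 1740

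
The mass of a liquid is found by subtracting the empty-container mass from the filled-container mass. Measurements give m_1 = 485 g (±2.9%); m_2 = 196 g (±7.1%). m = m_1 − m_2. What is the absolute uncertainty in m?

m is a linear combination, so absolute uncertainties add in quadrature:
  (δm_1)² = 198;  (δm_2)² = 194
δm = √(391) = 19.8 g

19.8 g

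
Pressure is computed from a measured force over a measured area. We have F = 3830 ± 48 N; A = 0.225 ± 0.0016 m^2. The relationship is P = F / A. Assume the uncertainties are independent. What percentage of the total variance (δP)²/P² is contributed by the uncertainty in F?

(δP/P)² = (1·δF/F)² + (-1·δA/A)²
  F term: (1×0.0125)² = 0.000157
  A term: (-1×0.00711)² = 5.06e-05
Total = 0.000208. Share from F = 0.000157/0.000208 = 0.756.

75.6%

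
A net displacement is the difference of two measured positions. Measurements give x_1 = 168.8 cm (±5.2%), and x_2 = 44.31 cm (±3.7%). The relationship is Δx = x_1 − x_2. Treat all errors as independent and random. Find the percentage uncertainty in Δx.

For a sum/difference, combine absolute errors in quadrature:
  (δx_1)² = 77.0;  (δx_2)² = 2.69
δΔx = √(79.7) = 8.93 cm
Δx = 124.5 cm, so δΔx/Δx = 8.93/124.5 = 0.0717.

7.17%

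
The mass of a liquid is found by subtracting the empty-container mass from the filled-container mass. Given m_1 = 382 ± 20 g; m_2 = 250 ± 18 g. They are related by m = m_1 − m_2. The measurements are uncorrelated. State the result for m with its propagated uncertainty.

For a sum/difference, combine absolute errors in quadrature:
  (δm_1)² = 400;  (δm_2)² = 324
δm = √(724) = 26.9 g
m = 132 g.

132 ± 26.9 g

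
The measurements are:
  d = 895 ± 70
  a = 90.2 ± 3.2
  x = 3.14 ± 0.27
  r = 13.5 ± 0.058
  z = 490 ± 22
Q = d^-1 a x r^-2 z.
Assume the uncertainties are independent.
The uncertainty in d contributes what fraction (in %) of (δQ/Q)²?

36.3%

(δQ/Q)² = (-1·δd/d)² + (1·δa/a)² + (1·δx/x)² + (-2·δr/r)² + (1·δz/z)²
  d term: (-1×0.0782)² = 0.00612
  a term: (1×0.0355)² = 0.00126
  x term: (1×0.0860)² = 0.00739
  r term: (-2×0.00430)² = 7.38e-05
  z term: (1×0.0449)² = 0.00202
Total = 0.0169. Share from d = 0.00612/0.0169 = 0.363.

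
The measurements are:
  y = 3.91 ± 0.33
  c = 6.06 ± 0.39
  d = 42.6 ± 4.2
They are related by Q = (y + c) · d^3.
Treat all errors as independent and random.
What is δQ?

2.31e+05

Let u = y + c = 9.97. δu = √(δy² + δc²) = √(0.109 + 0.152) = 0.511, so δu/u = 0.0512.
Q is then a monomial in u, d:
δQ/Q = √((δu/u)² + (3·δd/d)²) = √(0.00263 + 0.0875) = 0.300
Q = 7.71e+05, so δQ = 0.300 × 7.71e+05 = 2.31e+05.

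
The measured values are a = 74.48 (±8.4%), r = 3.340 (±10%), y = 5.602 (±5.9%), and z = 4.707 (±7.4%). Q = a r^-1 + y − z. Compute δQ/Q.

0.127

Let p = a·r^-1 = 22.30. δp/p = √((1·δa/a)² + (-1·δr/r)²) = √(0.00706 + 0.0100) = 0.131, so δp = 2.91.
Q = p + y − z: δQ = √(δp² + δy² + δz²) = √(8.48 + 0.109 + 0.121) = 2.95
Q = 23.19, so δQ/Q = 2.95/23.19 = 0.127.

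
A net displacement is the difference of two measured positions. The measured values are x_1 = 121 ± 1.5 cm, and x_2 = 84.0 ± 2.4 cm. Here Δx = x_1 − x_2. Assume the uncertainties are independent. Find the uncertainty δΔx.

2.83 cm

For a sum/difference, combine absolute errors in quadrature:
  (δx_1)² = 2.25;  (δx_2)² = 5.76
δΔx = √(8.01) = 2.83 cm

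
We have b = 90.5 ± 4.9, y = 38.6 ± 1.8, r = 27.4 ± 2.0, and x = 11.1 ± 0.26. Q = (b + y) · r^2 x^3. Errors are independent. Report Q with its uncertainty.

Let u = b + y = 129. δu = √(δb² + δy²) = √(24.0 + 3.24) = 5.22, so δu/u = 0.0404.
Q is then a monomial in u, r, x:
δQ/Q = √((δu/u)² + (2·δr/r)² + (3·δx/x)²) = √(0.00163 + 0.0213 + 0.00494) = 0.167
Q = 1.33e+08, so δQ = 0.167 × 1.33e+08 = 2.21e+07.

(1.33 ± 0.221) × 10^8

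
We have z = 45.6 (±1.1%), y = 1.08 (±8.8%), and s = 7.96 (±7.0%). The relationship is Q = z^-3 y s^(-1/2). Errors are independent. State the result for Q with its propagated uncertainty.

Products/powers → add relative errors in quadrature, weighted by exponent:
  (-3·δz/z)² = (-3×0.0110)² = 0.00109;  (1·δy/y)² = (1×0.0880)² = 0.00774;  (−½·δs/s)² = (-0.5×0.0700)² = 0.00123
δQ/Q = √(0.0101) = 0.100
Q = 4.04e-06, so δQ = 0.100 × 4.04e-06 = 4.05e-07.

(4.04 ± 0.405) × 10^-6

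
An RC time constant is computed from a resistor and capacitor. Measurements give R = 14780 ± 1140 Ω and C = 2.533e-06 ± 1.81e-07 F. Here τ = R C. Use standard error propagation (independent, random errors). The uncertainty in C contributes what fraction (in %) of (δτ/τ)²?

46.2%

(δτ/τ)² = (1·δR/R)² + (1·δC/C)²
  R term: (1×0.0771)² = 0.00595
  C term: (1×0.0715)² = 0.00511
Total = 0.0111. Share from C = 0.00511/0.0111 = 0.462.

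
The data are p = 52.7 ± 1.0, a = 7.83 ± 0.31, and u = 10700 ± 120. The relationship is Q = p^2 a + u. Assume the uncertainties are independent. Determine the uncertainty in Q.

1200

Let w = p^2·a = 21700. δw/w = √((2·δp/p)² + (1·δa/a)²) = √(0.00144 + 0.00157) = 0.0548, so δw = 1190.
Q = w + u: δQ = √(δw² + δu²) = √(1.42e+06 + 14400) = 1200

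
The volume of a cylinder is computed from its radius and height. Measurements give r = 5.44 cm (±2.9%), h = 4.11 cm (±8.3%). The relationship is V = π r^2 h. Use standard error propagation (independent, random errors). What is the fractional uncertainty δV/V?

Since V is a product/quotient, work with relative uncertainties:
  (2·δr/r)² = (2×0.0290)² = 0.00336;  (1·δh/h)² = (1×0.0830)² = 0.00689
δV/V = √(0.0103) = 0.101

0.101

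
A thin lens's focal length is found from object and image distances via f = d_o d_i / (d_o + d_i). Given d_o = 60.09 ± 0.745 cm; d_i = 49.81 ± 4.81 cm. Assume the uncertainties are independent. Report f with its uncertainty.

∂f/∂d_o = (d_i/(d_o+d_i))² = 0.205;  ∂f/∂d_i = (d_o/(d_o+d_i))² = 0.299
δf = √((∂f/∂d_o · δd_o)² + (∂f/∂d_i · δd_i)²) = √(0.0234 + 2.07) = 1.45 cm
f = 27.23 cm.

27.23 ± 1.45 cm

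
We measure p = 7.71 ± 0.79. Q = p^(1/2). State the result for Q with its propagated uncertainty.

Q is a product of powers, so relative uncertainties combine in quadrature:
  (½·δp/p)² = (0.5×0.102)² = 0.00262
δQ/Q = √(0.00262) = 0.0512
Q = 2.78, so δQ = 0.0512 × 2.78 = 0.142.

2.78 ± 0.142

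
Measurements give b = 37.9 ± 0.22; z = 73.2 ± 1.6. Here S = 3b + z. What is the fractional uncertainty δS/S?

0.00926

For a sum/difference, combine absolute errors in quadrature:
  (3·δb)² = 0.436;  (δz)² = 2.56
δS = √(3.00) = 1.73
S = 187, so δS/S = 1.73/187 = 0.00926.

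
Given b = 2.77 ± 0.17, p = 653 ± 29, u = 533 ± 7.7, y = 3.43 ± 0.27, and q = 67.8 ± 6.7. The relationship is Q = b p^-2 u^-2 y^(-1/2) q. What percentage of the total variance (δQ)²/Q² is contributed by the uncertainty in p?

33.1%

(δQ/Q)² = (1·δb/b)² + (-2·δp/p)² + (-2·δu/u)² + (−½·δy/y)² + (1·δq/q)²
  b term: (1×0.0614)² = 0.00377
  p term: (-2×0.0444)² = 0.00789
  u term: (-2×0.0144)² = 0.000835
  y term: (-0.5×0.0787)² = 0.00155
  q term: (1×0.0988)² = 0.00977
Total = 0.0238. Share from p = 0.00789/0.0238 = 0.331.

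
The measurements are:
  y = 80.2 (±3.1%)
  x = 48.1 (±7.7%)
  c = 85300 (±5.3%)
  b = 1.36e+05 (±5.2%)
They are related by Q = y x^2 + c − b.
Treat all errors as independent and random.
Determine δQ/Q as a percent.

Let p = y·x^2 = 1.86e+05. δp/p = √((1·δy/y)² + (2·δx/x)²) = √(0.000961 + 0.0237) = 0.157, so δp = 29100.
Q = p + c − b: δQ = √(δp² + δc² + δb²) = √(8.5e+08 + 2.04e+07 + 5e+07) = 30300
Q = 1.35e+05, so δQ/Q = 30300/1.35e+05 = 0.225.

22.5%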